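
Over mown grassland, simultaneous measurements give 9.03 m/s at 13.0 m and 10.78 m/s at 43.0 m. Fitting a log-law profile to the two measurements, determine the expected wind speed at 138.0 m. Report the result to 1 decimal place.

Log law: V ∝ ln(z/z₀). From the pair, with r = V₁/V₂ = 0.83766,
ln z₀ = (ln z₁ − r·ln z₂)/(1 − r) = (2.5649 − 0.83766×3.7612)/0.16234 = -3.6077 → z₀ = 0.02711 m
V₃ = V₁ · ln(z₃/z₀)/ln(z₁/z₀) = 9.03 × 8.5350/6.1727 = 12.4858 m/s

12.5 m/s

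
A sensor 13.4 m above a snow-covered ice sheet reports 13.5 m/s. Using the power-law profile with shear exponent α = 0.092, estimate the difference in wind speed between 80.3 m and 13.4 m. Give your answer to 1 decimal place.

2.4 m/s

Power law: V₂ = V₁ · (z₂/z₁)^α = 13.5 × (5.9925)^0.092 = 15.9175 m/s
ΔV = 15.9175 − 13.5 = 2.4175 m/s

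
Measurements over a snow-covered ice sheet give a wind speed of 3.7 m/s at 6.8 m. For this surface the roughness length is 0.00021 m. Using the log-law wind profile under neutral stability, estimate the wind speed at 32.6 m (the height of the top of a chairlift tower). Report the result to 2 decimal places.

Log law: V(z) ∝ ln(z/z₀), so V₂/V₁ = ln(z₂/z₀) / ln(z₁/z₀).
ln(32.6/0.00021) = 11.9527, ln(6.8/0.00021) = 10.3853
V₂ = 3.7 × 11.9527/10.3853 = 3.7 × 1.1509 = 4.2584 m/s

4.26 m/s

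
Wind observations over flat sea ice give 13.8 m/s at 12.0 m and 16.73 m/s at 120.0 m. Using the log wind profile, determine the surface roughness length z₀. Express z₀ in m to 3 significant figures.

Log law: V(z) ∝ ln(z/z₀). With r = V₁/V₂ = 13.8/16.73 = 0.82487,
r · ln(z₂/z₀) = ln(z₁/z₀) ⇒ ln z₀ = (ln z₁ − r·ln z₂)/(1 − r)
ln z₀ = (2.48491 − 0.82487×4.78749) / 0.17513 = -8.3600
z₀ = exp(-8.3600) = 0.0002340 m

z₀ ≈ 0.000234 m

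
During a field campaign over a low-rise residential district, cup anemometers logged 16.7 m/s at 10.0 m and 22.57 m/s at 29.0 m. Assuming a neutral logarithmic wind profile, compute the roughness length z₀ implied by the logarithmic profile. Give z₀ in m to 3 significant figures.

Log law: V(z) ∝ ln(z/z₀). With r = V₁/V₂ = 16.7/22.57 = 0.73992,
r · ln(z₂/z₀) = ln(z₁/z₀) ⇒ ln z₀ = (ln z₁ − r·ln z₂)/(1 − r)
ln z₀ = (2.30259 − 0.73992×3.36730) / 0.26008 = -0.7265
z₀ = exp(-0.7265) = 0.4836 m

z₀ ≈ 0.484 m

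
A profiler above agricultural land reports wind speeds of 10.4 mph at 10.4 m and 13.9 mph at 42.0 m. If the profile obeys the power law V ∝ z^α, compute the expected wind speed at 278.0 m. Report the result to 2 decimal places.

First find α: α = ln(V₂/V₁)/ln(z₂/z₁) = ln(13.9/10.4)/ln(42.0/10.4) = 0.29008/1.39586 = 0.2078
Extrapolate from 42.0 m to 278.0 m: V₃ = 13.9 × (278.0/42.0)^0.2078 = 13.9 × 1.4811 = 20.5868 mph

20.59 mph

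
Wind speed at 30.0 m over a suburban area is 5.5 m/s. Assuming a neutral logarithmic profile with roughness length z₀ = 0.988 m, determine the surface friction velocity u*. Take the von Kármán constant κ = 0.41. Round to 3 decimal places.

Log law: V(z) = (u*/κ) · ln(z/z₀) ⇒ u* = κ · V / ln(z/z₀)
u* = 0.41 × 5.5 / ln(30.0/0.988) = 0.41 × 5.5 / 3.4133
   = 2.2550 / 3.4133 = 0.6607 m/s

u* ≈ 0.661 m/s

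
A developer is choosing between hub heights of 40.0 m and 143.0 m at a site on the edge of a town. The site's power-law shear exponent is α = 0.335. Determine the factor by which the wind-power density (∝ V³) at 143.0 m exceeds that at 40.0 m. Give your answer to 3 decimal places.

Speed ratio: V_B/V_A = (z_B/z_A)^α = (143.0/40.0)^0.335 = (3.5750)^0.335 = 1.53231
Power-density ratio: P_B/P_A = (V_B/V_A)³ = (1.53231)³ = 3.59784

3.598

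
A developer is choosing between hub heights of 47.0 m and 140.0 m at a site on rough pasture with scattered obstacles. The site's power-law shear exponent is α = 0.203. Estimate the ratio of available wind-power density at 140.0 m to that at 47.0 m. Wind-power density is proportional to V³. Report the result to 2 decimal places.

1.94

Speed ratio: V_B/V_A = (z_B/z_A)^α = (140.0/47.0)^0.203 = (2.9787)^0.203 = 1.24804
Power-density ratio: P_B/P_A = (V_B/V_A)³ = (1.24804)³ = 1.94395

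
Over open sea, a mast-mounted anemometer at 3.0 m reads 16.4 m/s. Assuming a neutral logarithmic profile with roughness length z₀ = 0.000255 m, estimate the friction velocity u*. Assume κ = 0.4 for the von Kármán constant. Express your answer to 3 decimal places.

Log law: V(z) = (u*/κ) · ln(z/z₀) ⇒ u* = κ · V / ln(z/z₀)
u* = 0.4 × 16.4 / ln(3.0/0.000255) = 0.4 × 16.4 / 9.3729
   = 6.5600 / 9.3729 = 0.6999 m/s

u* ≈ 0.700 m/s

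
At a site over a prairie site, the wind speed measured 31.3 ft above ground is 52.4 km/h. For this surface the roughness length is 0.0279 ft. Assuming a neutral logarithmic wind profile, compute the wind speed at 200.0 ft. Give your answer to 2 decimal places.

Log law: V(z) ∝ ln(z/z₀), so V₂/V₁ = ln(z₂/z₀) / ln(z₁/z₀).
ln(200.0/0.0279) = 8.8774, ln(31.3/0.0279) = 7.0227
V₂ = 52.4 × 8.8774/7.0227 = 52.4 × 1.2641 = 66.2388 km/h

66.24 km/h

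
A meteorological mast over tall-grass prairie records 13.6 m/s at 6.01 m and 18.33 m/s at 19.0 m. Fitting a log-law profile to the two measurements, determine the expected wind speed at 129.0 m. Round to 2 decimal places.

26.20 m/s

Log law: V ∝ ln(z/z₀). From the pair, with r = V₁/V₂ = 0.74195,
ln z₀ = (ln z₁ − r·ln z₂)/(1 − r) = (1.7934 − 0.74195×2.9444)/0.25805 = -1.5160 → z₀ = 0.2196 m
V₃ = V₁ · ln(z₃/z₀)/ln(z₁/z₀) = 13.6 × 6.3759/3.3095 = 26.2011 m/s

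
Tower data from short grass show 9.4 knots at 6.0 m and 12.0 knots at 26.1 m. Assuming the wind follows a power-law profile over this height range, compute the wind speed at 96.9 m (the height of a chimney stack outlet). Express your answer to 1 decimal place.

First find α: α = ln(V₂/V₁)/ln(z₂/z₁) = ln(12.0/9.4)/ln(26.1/6.0) = 0.24420/1.47018 = 0.1661
Extrapolate from 26.1 m to 96.9 m: V₃ = 12.0 × (96.9/26.1)^0.1661 = 12.0 × 1.2434 = 14.9213 knots

14.9 knots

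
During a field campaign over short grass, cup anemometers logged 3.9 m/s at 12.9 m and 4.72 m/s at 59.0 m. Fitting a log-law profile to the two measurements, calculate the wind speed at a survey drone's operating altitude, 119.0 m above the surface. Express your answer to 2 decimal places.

Log law: V ∝ ln(z/z₀). From the pair, with r = V₁/V₂ = 0.82627,
ln z₀ = (ln z₁ − r·ln z₂)/(1 − r) = (2.5572 − 0.82627×4.0775)/0.17373 = -4.6735 → z₀ = 0.009339 m
V₃ = V₁ · ln(z₃/z₀)/ln(z₁/z₀) = 3.9 × 9.4526/7.2307 = 5.0984 m/s

5.10 m/s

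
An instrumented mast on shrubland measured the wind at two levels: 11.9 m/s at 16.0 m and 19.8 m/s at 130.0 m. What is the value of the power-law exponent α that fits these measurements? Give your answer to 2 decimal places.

α ≈ 0.24

Power law: V₂/V₁ = (z₂/z₁)^α ⇒ α = ln(V₂/V₁) / ln(z₂/z₁)
α = ln(19.8/11.9) / ln(130.0/16.0) = ln(1.6639) / ln(8.1250)
  = 0.50914 / 2.09495 = 0.24303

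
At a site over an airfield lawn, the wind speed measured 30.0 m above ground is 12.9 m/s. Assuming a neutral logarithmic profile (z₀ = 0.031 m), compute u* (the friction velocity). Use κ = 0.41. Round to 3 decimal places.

Log law: V(z) = (u*/κ) · ln(z/z₀) ⇒ u* = κ · V / ln(z/z₀)
u* = 0.41 × 12.9 / ln(30.0/0.031) = 0.41 × 12.9 / 6.8750
   = 5.2890 / 6.8750 = 0.7693 m/s

u* ≈ 0.769 m/s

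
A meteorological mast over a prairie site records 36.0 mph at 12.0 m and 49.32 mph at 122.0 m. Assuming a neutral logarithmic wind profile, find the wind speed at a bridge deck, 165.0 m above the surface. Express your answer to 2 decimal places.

51.05 mph

Log law: V ∝ ln(z/z₀). From the pair, with r = V₁/V₂ = 0.72993,
ln z₀ = (ln z₁ − r·ln z₂)/(1 − r) = (2.4849 − 0.72993×4.8040)/0.27007 = -3.7830 → z₀ = 0.02276 m
V₃ = V₁ · ln(z₃/z₀)/ln(z₁/z₀) = 36.0 × 8.8889/6.2679 = 51.0541 mph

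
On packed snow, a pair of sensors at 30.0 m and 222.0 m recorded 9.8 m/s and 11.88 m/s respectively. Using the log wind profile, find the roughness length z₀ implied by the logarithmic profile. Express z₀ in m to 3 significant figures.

z₀ ≈ 0.00241 m

Log law: V(z) ∝ ln(z/z₀). With r = V₁/V₂ = 9.8/11.88 = 0.82492,
r · ln(z₂/z₀) = ln(z₁/z₀) ⇒ ln z₀ = (ln z₁ − r·ln z₂)/(1 − r)
ln z₀ = (3.40120 − 0.82492×5.40268) / 0.17508 = -6.0289
z₀ = exp(-6.0289) = 0.002408 m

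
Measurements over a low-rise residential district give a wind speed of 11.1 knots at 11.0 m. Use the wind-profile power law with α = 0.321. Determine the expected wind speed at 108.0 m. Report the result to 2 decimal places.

23.11 knots

Power-law profile: V₂ = V₁ · (z₂/z₁)^α
V₂ = 11.1 × (108.0/11.0)^0.321 = 11.1 × (9.8182)^0.321
    = 11.1 × 2.0818 = 23.1081 knots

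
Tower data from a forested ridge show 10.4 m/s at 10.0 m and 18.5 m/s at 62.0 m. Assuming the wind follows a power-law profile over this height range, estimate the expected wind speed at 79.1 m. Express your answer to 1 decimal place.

20.0 m/s

First find α: α = ln(V₂/V₁)/ln(z₂/z₁) = ln(18.5/10.4)/ln(62.0/10.0) = 0.57596/1.82455 = 0.3157
Extrapolate from 62.0 m to 79.1 m: V₃ = 18.5 × (79.1/62.0)^0.3157 = 18.5 × 1.0799 = 19.9786 m/s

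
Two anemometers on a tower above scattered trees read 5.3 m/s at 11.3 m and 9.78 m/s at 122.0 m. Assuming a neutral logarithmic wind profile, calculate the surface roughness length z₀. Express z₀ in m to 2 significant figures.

Log law: V(z) ∝ ln(z/z₀). With r = V₁/V₂ = 5.3/9.78 = 0.54192,
r · ln(z₂/z₀) = ln(z₁/z₀) ⇒ ln z₀ = (ln z₁ − r·ln z₂)/(1 − r)
ln z₀ = (2.42480 − 0.54192×4.80402) / 0.45808 = -0.3899
z₀ = exp(-0.3899) = 0.6771 m

z₀ ≈ 0.68 m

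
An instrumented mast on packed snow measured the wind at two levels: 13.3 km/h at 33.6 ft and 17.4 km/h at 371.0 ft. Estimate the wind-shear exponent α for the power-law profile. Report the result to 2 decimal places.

Power law: V₂/V₁ = (z₂/z₁)^α ⇒ α = ln(V₂/V₁) / ln(z₂/z₁)
α = ln(17.4/13.3) / ln(371.0/33.6) = ln(1.3083) / ln(11.0417)
  = 0.26871 / 2.40168 = 0.11188

α ≈ 0.11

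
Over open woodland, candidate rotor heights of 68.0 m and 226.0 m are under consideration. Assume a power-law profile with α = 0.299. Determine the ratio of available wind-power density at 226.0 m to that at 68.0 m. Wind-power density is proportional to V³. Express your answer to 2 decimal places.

2.94

Speed ratio: V_B/V_A = (z_B/z_A)^α = (226.0/68.0)^0.299 = (3.3235)^0.299 = 1.43205
Power-density ratio: P_B/P_A = (V_B/V_A)³ = (1.43205)³ = 2.93680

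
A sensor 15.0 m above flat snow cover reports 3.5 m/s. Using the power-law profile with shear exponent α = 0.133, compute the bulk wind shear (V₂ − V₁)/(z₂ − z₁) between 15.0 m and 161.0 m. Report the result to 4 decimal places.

0.0089 m/s/m

Power law: V₂ = V₁ · (z₂/z₁)^α = 3.5 × (10.7333)^0.133 = 4.7991 m/s
ΔV/Δz = (4.7991 − 3.5)/(161.0 − 15.0) = 1.2991/146.0000 = 0.00890 m/s/m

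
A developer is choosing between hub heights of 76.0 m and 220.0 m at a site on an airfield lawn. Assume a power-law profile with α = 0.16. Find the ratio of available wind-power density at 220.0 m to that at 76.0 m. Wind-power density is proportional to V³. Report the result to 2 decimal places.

Speed ratio: V_B/V_A = (z_B/z_A)^α = (220.0/76.0)^0.16 = (2.8947)^0.16 = 1.18538
Power-density ratio: P_B/P_A = (V_B/V_A)³ = (1.18538)³ = 1.66561

1.67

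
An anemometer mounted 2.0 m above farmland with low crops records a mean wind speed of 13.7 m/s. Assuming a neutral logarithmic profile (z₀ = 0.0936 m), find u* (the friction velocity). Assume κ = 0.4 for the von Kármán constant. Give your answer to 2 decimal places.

u* ≈ 1.79 m/s

Log law: V(z) = (u*/κ) · ln(z/z₀) ⇒ u* = κ · V / ln(z/z₀)
u* = 0.4 × 13.7 / ln(2.0/0.0936) = 0.4 × 13.7 / 3.0619
   = 5.4800 / 3.0619 = 1.7898 m/s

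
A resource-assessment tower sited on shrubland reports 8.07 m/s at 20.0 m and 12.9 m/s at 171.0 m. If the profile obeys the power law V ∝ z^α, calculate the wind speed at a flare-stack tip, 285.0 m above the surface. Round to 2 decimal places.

First find α: α = ln(V₂/V₁)/ln(z₂/z₁) = ln(12.9/8.07)/ln(171.0/20.0) = 0.46907/2.14593 = 0.2186
Extrapolate from 171.0 m to 285.0 m: V₃ = 12.9 × (285.0/171.0)^0.2186 = 12.9 × 1.1181 = 14.4239 m/s

14.42 m/s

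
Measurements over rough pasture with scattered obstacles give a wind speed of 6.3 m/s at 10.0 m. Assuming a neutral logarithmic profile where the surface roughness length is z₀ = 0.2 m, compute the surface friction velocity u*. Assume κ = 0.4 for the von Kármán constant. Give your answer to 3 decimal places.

u* ≈ 0.644 m/s

Log law: V(z) = (u*/κ) · ln(z/z₀) ⇒ u* = κ · V / ln(z/z₀)
u* = 0.4 × 6.3 / ln(10.0/0.2) = 0.4 × 6.3 / 3.9120
   = 2.5200 / 3.9120 = 0.6442 m/s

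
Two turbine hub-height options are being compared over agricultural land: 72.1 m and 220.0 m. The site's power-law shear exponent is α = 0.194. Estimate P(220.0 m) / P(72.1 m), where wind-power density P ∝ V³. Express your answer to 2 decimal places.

1.91

Speed ratio: V_B/V_A = (z_B/z_A)^α = (220.0/72.1)^0.194 = (3.0513)^0.194 = 1.24163
Power-density ratio: P_B/P_A = (V_B/V_A)³ = (1.24163)³ = 1.91413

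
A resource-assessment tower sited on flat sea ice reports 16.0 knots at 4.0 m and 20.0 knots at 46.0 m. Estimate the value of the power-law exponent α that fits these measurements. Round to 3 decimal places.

α ≈ 0.091

Power law: V₂/V₁ = (z₂/z₁)^α ⇒ α = ln(V₂/V₁) / ln(z₂/z₁)
α = ln(20.0/16.0) / ln(46.0/4.0) = ln(1.2500) / ln(11.5000)
  = 0.22314 / 2.44235 = 0.09136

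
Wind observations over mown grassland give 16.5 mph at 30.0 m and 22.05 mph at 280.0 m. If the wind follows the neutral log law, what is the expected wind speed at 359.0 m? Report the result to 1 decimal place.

Log law: V ∝ ln(z/z₀). From the pair, with r = V₁/V₂ = 0.74830,
ln z₀ = (ln z₁ − r·ln z₂)/(1 − r) = (3.4012 − 0.74830×5.6348)/0.25170 = -3.2392 → z₀ = 0.03919 m
V₃ = V₁ · ln(z₃/z₀)/ln(z₁/z₀) = 16.5 × 9.1225/6.6404 = 22.6676 mph

22.7 mph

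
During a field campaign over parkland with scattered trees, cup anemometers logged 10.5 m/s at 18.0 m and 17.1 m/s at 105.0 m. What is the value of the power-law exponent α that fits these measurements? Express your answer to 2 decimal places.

α ≈ 0.28

Power law: V₂/V₁ = (z₂/z₁)^α ⇒ α = ln(V₂/V₁) / ln(z₂/z₁)
α = ln(17.1/10.5) / ln(105.0/18.0) = ln(1.6286) / ln(5.8333)
  = 0.48770 / 1.76359 = 0.27654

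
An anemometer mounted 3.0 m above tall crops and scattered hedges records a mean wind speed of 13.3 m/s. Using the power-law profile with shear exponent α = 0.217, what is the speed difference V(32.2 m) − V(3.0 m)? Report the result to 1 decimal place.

Power law: V₂ = V₁ · (z₂/z₁)^α = 13.3 × (10.7333)^0.217 = 22.2598 m/s
ΔV = 22.2598 − 13.3 = 8.9598 m/s

9.0 m/s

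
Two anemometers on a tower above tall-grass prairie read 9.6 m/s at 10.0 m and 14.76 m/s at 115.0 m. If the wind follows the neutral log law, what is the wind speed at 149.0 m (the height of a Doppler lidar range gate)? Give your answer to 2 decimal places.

Log law: V ∝ ln(z/z₀). From the pair, with r = V₁/V₂ = 0.65041,
ln z₀ = (ln z₁ − r·ln z₂)/(1 − r) = (2.3026 − 0.65041×4.7449)/0.34959 = -2.2413 → z₀ = 0.1063 m
V₃ = V₁ · ln(z₃/z₀)/ln(z₁/z₀) = 9.6 × 7.2453/4.5439 = 15.3072 m/s

15.31 m/s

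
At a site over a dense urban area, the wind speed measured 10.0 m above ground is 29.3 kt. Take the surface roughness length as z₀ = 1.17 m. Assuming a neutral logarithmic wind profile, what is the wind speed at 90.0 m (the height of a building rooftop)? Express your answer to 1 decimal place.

Log law: V(z) ∝ ln(z/z₀), so V₂/V₁ = ln(z₂/z₀) / ln(z₁/z₀).
ln(90.0/1.17) = 4.3428, ln(10.0/1.17) = 2.1456
V₂ = 29.3 × 4.3428/2.1456 = 29.3 × 2.0241 = 59.3052 kt

59.3 kt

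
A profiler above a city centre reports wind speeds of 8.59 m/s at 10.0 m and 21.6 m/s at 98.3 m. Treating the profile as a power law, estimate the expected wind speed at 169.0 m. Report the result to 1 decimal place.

26.9 m/s

First find α: α = ln(V₂/V₁)/ln(z₂/z₁) = ln(21.6/8.59)/ln(98.3/10.0) = 0.92209/2.28544 = 0.4035
Extrapolate from 98.3 m to 169.0 m: V₃ = 21.6 × (169.0/98.3)^0.4035 = 21.6 × 1.2444 = 26.8783 m/s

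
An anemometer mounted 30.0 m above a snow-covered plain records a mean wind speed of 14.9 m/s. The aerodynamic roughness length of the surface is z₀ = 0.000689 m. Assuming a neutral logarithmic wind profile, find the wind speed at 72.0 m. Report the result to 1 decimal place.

Log law: V(z) ∝ ln(z/z₀), so V₂/V₁ = ln(z₂/z₀) / ln(z₁/z₀).
ln(72.0/0.000689) = 11.5569, ln(30.0/0.000689) = 10.6815
V₂ = 14.9 × 11.5569/10.6815 = 14.9 × 1.0820 = 16.1212 m/s

16.1 m/s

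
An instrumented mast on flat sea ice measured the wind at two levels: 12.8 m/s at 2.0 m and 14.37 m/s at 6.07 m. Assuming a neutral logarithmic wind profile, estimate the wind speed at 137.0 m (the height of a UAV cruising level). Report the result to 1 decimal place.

Log law: V ∝ ln(z/z₀). From the pair, with r = V₁/V₂ = 0.89074,
ln z₀ = (ln z₁ − r·ln z₂)/(1 − r) = (0.6931 − 0.89074×1.8034)/0.10926 = -8.3583 → z₀ = 0.0002345 m
V₃ = V₁ · ln(z₃/z₀)/ln(z₁/z₀) = 12.8 × 13.2782/9.0514 = 18.7774 m/s

18.8 m/s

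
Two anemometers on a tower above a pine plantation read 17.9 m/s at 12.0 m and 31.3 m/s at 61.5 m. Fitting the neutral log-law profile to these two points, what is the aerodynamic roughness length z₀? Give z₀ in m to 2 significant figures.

Log law: V(z) ∝ ln(z/z₀). With r = V₁/V₂ = 17.9/31.3 = 0.57188,
r · ln(z₂/z₀) = ln(z₁/z₀) ⇒ ln z₀ = (ln z₁ − r·ln z₂)/(1 − r)
ln z₀ = (2.48491 − 0.57188×4.11904) / 0.42812 = 0.3020
z₀ = exp(0.3020) = 1.353 m

z₀ ≈ 1.4 m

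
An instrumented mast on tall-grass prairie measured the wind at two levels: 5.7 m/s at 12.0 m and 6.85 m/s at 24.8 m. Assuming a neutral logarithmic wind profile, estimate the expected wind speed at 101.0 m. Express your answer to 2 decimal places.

9.07 m/s

Log law: V ∝ ln(z/z₀). From the pair, with r = V₁/V₂ = 0.83212,
ln z₀ = (ln z₁ − r·ln z₂)/(1 − r) = (2.4849 − 0.83212×3.2108)/0.16788 = -1.1132 → z₀ = 0.3285 m
V₃ = V₁ · ln(z₃/z₀)/ln(z₁/z₀) = 5.7 × 5.7283/3.5981 = 9.0746 m/s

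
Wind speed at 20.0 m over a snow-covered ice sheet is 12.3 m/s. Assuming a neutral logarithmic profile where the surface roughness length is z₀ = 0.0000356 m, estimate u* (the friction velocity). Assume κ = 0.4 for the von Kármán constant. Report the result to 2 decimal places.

u* ≈ 0.37 m/s

Log law: V(z) = (u*/κ) · ln(z/z₀) ⇒ u* = κ · V / ln(z/z₀)
u* = 0.4 × 12.3 / ln(20.0/0.0000356) = 0.4 × 12.3 / 13.2389
   = 4.9200 / 13.2389 = 0.3716 m/s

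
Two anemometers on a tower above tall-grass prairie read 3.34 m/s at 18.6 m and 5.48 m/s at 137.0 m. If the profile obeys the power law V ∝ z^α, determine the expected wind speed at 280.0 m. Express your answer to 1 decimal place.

6.5 m/s

First find α: α = ln(V₂/V₁)/ln(z₂/z₁) = ln(5.48/3.34)/ln(137.0/18.6) = 0.49513/1.99682 = 0.2480
Extrapolate from 137.0 m to 280.0 m: V₃ = 5.48 × (280.0/137.0)^0.2480 = 5.48 × 1.1939 = 6.5427 m/s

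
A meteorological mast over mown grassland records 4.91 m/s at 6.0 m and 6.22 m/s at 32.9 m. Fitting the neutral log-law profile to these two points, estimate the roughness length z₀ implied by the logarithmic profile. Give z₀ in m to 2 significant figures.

Log law: V(z) ∝ ln(z/z₀). With r = V₁/V₂ = 4.91/6.22 = 0.78939,
r · ln(z₂/z₀) = ln(z₁/z₀) ⇒ ln z₀ = (ln z₁ − r·ln z₂)/(1 − r)
ln z₀ = (1.79176 − 0.78939×3.49347) / 0.21061 = -4.5864
z₀ = exp(-4.5864) = 0.01019 m

z₀ ≈ 0.010 m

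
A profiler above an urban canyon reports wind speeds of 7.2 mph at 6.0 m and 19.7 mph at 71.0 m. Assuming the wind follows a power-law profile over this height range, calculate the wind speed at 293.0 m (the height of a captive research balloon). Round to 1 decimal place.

35.1 mph

First find α: α = ln(V₂/V₁)/ln(z₂/z₁) = ln(19.7/7.2)/ln(71.0/6.0) = 1.00654/2.47092 = 0.4074
Extrapolate from 71.0 m to 293.0 m: V₃ = 19.7 × (293.0/71.0)^0.4074 = 19.7 × 1.7814 = 35.0943 mph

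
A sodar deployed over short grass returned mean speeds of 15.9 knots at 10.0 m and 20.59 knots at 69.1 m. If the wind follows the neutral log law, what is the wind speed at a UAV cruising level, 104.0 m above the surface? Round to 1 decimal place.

21.6 knots

Log law: V ∝ ln(z/z₀). From the pair, with r = V₁/V₂ = 0.77222,
ln z₀ = (ln z₁ − r·ln z₂)/(1 − r) = (2.3026 − 0.77222×4.2356)/0.22778 = -4.2506 → z₀ = 0.01426 m
V₃ = V₁ · ln(z₃/z₀)/ln(z₁/z₀) = 15.9 × 8.8949/6.5531 = 21.5820 knots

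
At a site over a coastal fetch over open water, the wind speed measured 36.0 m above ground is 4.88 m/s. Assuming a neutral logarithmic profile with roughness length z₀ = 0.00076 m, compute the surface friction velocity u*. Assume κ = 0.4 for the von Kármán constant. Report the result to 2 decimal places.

Log law: V(z) = (u*/κ) · ln(z/z₀) ⇒ u* = κ · V / ln(z/z₀)
u* = 0.4 × 4.88 / ln(36.0/0.00076) = 0.4 × 4.88 / 10.7657
   = 1.9520 / 10.7657 = 0.1813 m/s

u* ≈ 0.18 m/s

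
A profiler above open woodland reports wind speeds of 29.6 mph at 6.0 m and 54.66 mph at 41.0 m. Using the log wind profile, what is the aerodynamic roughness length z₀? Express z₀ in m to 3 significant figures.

z₀ ≈ 0.620 m

Log law: V(z) ∝ ln(z/z₀). With r = V₁/V₂ = 29.6/54.66 = 0.54153,
r · ln(z₂/z₀) = ln(z₁/z₀) ⇒ ln z₀ = (ln z₁ − r·ln z₂)/(1 − r)
ln z₀ = (1.79176 − 0.54153×3.71357) / 0.45847 = -0.4782
z₀ = exp(-0.4782) = 0.6199 m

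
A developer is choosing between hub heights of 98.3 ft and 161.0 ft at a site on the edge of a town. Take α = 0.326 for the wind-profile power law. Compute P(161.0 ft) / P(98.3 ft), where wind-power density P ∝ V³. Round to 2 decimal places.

1.62

Speed ratio: V_B/V_A = (z_B/z_A)^α = (161.0/98.3)^0.326 = (1.6378)^0.326 = 1.17450
Power-density ratio: P_B/P_A = (V_B/V_A)³ = (1.17450)³ = 1.62016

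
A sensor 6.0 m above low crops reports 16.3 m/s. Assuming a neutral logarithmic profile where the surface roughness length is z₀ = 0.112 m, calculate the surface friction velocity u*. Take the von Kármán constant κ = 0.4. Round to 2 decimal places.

u* ≈ 1.64 m/s

Log law: V(z) = (u*/κ) · ln(z/z₀) ⇒ u* = κ · V / ln(z/z₀)
u* = 0.4 × 16.3 / ln(6.0/0.112) = 0.4 × 16.3 / 3.9810
   = 6.5200 / 3.9810 = 1.6378 m/s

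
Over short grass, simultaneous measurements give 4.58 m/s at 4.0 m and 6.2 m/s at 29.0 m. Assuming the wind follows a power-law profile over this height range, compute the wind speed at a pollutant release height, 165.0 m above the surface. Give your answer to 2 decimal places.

8.09 m/s

First find α: α = ln(V₂/V₁)/ln(z₂/z₁) = ln(6.2/4.58)/ln(29.0/4.0) = 0.30285/1.98100 = 0.1529
Extrapolate from 29.0 m to 165.0 m: V₃ = 6.2 × (165.0/29.0)^0.1529 = 6.2 × 1.3045 = 8.0877 m/s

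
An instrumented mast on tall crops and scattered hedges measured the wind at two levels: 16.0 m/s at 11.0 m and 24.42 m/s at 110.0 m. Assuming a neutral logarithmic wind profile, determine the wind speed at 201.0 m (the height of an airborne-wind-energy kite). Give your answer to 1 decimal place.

Log law: V ∝ ln(z/z₀). From the pair, with r = V₁/V₂ = 0.65520,
ln z₀ = (ln z₁ − r·ln z₂)/(1 − r) = (2.3979 − 0.65520×4.7005)/0.34480 = -1.9776 → z₀ = 0.1384 m
V₃ = V₁ · ln(z₃/z₀)/ln(z₁/z₀) = 16.0 × 7.2809/4.3755 = 26.6244 m/s

26.6 m/s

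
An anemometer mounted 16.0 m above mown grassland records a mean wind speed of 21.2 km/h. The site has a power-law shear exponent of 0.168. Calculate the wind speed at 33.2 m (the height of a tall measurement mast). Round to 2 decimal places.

Power-law profile: V₂ = V₁ · (z₂/z₁)^α
V₂ = 21.2 × (33.2/16.0)^0.168 = 21.2 × (2.0750)^0.168
    = 21.2 × 1.1305 = 23.9660 km/h

23.97 km/h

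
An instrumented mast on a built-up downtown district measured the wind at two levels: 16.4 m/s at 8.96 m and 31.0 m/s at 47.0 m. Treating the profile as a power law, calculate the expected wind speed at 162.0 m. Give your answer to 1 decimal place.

First find α: α = ln(V₂/V₁)/ln(z₂/z₁) = ln(31.0/16.4)/ln(47.0/8.96) = 0.63671/1.65738 = 0.3842
Extrapolate from 47.0 m to 162.0 m: V₃ = 31.0 × (162.0/47.0)^0.3842 = 31.0 × 1.6086 = 49.8676 m/s

49.9 m/s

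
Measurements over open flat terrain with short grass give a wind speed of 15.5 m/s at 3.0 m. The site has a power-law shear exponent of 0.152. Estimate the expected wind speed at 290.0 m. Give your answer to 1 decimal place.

31.1 m/s

Power-law profile: V₂ = V₁ · (z₂/z₁)^α
V₂ = 15.5 × (290.0/3.0)^0.152 = 15.5 × (96.6667)^0.152
    = 15.5 × 2.0034 = 31.0523 m/s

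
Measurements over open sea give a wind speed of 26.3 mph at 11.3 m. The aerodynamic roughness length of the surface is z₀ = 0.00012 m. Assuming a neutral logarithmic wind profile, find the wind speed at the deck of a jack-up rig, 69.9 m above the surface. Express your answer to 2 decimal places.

30.48 mph

Log law: V(z) ∝ ln(z/z₀), so V₂/V₁ = ln(z₂/z₀) / ln(z₁/z₀).
ln(69.9/0.00012) = 13.2751, ln(11.3/0.00012) = 11.4528
V₂ = 26.3 × 13.2751/11.4528 = 26.3 × 1.1591 = 30.4846 mph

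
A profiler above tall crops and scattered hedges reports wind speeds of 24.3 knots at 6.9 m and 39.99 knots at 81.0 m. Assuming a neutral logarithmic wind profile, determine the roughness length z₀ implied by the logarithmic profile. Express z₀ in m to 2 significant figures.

Log law: V(z) ∝ ln(z/z₀). With r = V₁/V₂ = 24.3/39.99 = 0.60765,
r · ln(z₂/z₀) = ln(z₁/z₀) ⇒ ln z₀ = (ln z₁ − r·ln z₂)/(1 − r)
ln z₀ = (1.93152 − 0.60765×4.39445) / 0.39235 = -1.8830
z₀ = exp(-1.8830) = 0.1521 m

z₀ ≈ 0.15 m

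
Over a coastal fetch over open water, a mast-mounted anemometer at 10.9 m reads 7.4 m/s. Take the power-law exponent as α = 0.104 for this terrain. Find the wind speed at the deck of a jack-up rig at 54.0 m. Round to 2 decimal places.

Power-law profile: V₂ = V₁ · (z₂/z₁)^α
V₂ = 7.4 × (54.0/10.9)^0.104 = 7.4 × (4.9541)^0.104
    = 7.4 × 1.1811 = 8.7399 m/s

8.74 m/s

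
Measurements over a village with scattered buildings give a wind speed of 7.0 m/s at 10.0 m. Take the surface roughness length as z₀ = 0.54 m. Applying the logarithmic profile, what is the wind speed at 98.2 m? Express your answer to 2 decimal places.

Log law: V(z) ∝ ln(z/z₀), so V₂/V₁ = ln(z₂/z₀) / ln(z₁/z₀).
ln(98.2/0.54) = 5.2032, ln(10.0/0.54) = 2.9188
V₂ = 7.0 × 5.2032/2.9188 = 7.0 × 1.7827 = 12.4787 m/s

12.48 m/s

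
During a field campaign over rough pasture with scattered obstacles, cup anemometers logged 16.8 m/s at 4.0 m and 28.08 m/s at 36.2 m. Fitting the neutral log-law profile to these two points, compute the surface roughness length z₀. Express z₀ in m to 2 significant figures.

z₀ ≈ 0.15 m

Log law: V(z) ∝ ln(z/z₀). With r = V₁/V₂ = 16.8/28.08 = 0.59829,
r · ln(z₂/z₀) = ln(z₁/z₀) ⇒ ln z₀ = (ln z₁ − r·ln z₂)/(1 − r)
ln z₀ = (1.38629 − 0.59829×3.58906) / 0.40171 = -1.8944
z₀ = exp(-1.8944) = 0.1504 m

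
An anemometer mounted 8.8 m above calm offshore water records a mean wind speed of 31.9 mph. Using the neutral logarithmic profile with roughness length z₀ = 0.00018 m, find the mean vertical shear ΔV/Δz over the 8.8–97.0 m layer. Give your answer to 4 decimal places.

0.0804 mph/m

Log law: V₂ = V₁ · ln(z₂/z₀)/ln(z₁/z₀) = 31.9 × 13.1973/10.7973 = 38.9905 mph
ΔV/Δz = (38.9905 − 31.9)/(97.0 − 8.8) = 7.0905/88.2000 = 0.08039 mph/m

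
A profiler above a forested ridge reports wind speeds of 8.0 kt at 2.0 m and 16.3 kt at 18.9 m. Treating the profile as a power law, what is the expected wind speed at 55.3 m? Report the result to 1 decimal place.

First find α: α = ln(V₂/V₁)/ln(z₂/z₁) = ln(16.3/8.0)/ln(18.9/2.0) = 0.71172/2.24601 = 0.3169
Extrapolate from 18.9 m to 55.3 m: V₃ = 16.3 × (55.3/18.9)^0.3169 = 16.3 × 1.4052 = 22.9054 kt

22.9 kt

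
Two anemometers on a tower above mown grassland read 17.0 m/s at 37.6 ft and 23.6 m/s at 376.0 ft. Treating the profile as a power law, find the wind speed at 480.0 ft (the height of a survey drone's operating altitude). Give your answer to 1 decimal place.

First find α: α = ln(V₂/V₁)/ln(z₂/z₁) = ln(23.6/17.0)/ln(376.0/37.6) = 0.32803/2.30259 = 0.1425
Extrapolate from 376.0 ft to 480.0 ft: V₃ = 23.6 × (480.0/376.0)^0.1425 = 23.6 × 1.0354 = 24.4355 m/s

24.4 m/s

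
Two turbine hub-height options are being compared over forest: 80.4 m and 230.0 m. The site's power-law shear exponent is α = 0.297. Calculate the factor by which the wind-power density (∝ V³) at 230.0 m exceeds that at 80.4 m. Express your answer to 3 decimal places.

2.551

Speed ratio: V_B/V_A = (z_B/z_A)^α = (230.0/80.4)^0.297 = (2.8607)^0.297 = 1.36638
Power-density ratio: P_B/P_A = (V_B/V_A)³ = (1.36638)³ = 2.55103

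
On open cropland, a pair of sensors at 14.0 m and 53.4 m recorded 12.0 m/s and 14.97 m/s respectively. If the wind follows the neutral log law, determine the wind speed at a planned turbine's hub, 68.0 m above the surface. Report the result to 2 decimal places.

Log law: V ∝ ln(z/z₀). From the pair, with r = V₁/V₂ = 0.80160,
ln z₀ = (ln z₁ − r·ln z₂)/(1 − r) = (2.6391 − 0.80160×3.9778)/0.19840 = -2.7700 → z₀ = 0.06266 m
V₃ = V₁ · ln(z₃/z₀)/ln(z₁/z₀) = 12.0 × 6.9896/5.4091 = 15.5062 m/s

15.51 m/s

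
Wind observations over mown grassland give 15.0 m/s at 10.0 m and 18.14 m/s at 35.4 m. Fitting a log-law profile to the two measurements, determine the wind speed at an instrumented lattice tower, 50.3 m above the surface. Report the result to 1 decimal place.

19.0 m/s

Log law: V ∝ ln(z/z₀). From the pair, with r = V₁/V₂ = 0.82690,
ln z₀ = (ln z₁ − r·ln z₂)/(1 − r) = (2.3026 − 0.82690×3.5667)/0.17310 = -3.7362 → z₀ = 0.02384 m
V₃ = V₁ · ln(z₃/z₀)/ln(z₁/z₀) = 15.0 × 7.6542/6.0388 = 19.0126 m/s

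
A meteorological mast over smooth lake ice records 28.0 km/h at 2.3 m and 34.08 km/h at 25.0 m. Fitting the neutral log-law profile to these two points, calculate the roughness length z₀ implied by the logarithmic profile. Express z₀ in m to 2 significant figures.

z₀ ≈ 0.000039 m

Log law: V(z) ∝ ln(z/z₀). With r = V₁/V₂ = 28.0/34.08 = 0.82160,
r · ln(z₂/z₀) = ln(z₁/z₀) ⇒ ln z₀ = (ln z₁ − r·ln z₂)/(1 − r)
ln z₀ = (0.83291 − 0.82160×3.21888) / 0.17840 = -10.1551
z₀ = exp(-10.1551) = 0.00003888 m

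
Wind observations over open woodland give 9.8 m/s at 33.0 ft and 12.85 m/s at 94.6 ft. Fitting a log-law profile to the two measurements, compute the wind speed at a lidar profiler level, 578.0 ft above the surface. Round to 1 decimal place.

Log law: V ∝ ln(z/z₀). From the pair, with r = V₁/V₂ = 0.76265,
ln z₀ = (ln z₁ − r·ln z₂)/(1 − r) = (3.4965 − 0.76265×4.5497)/0.23735 = 0.1126 → z₀ = 1.119 ft
V₃ = V₁ · ln(z₃/z₀)/ln(z₁/z₀) = 9.8 × 6.2470/3.3839 = 18.0917 m/s

18.1 m/s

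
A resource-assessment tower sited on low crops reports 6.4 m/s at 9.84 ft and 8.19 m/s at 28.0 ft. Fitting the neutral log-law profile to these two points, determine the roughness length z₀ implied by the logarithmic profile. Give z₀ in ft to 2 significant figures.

z₀ ≈ 0.23 ft

Log law: V(z) ∝ ln(z/z₀). With r = V₁/V₂ = 6.4/8.19 = 0.78144,
r · ln(z₂/z₀) = ln(z₁/z₀) ⇒ ln z₀ = (ln z₁ − r·ln z₂)/(1 − r)
ln z₀ = (2.28646 − 0.78144×3.33220) / 0.21856 = -1.4525
z₀ = exp(-1.4525) = 0.2340 ft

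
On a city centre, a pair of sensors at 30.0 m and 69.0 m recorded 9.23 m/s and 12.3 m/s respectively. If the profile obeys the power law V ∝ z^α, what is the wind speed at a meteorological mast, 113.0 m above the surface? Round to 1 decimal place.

14.6 m/s

First find α: α = ln(V₂/V₁)/ln(z₂/z₁) = ln(12.3/9.23)/ln(69.0/30.0) = 0.28714/0.83291 = 0.3447
Extrapolate from 69.0 m to 113.0 m: V₃ = 12.3 × (113.0/69.0)^0.3447 = 12.3 × 1.1854 = 14.5801 m/s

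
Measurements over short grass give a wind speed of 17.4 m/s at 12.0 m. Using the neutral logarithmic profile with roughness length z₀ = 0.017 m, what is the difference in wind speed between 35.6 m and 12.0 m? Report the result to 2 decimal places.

2.88 m/s

Log law: V₂ = V₁ · ln(z₂/z₀)/ln(z₁/z₀) = 17.4 × 7.6469/6.5594 = 20.2846 m/s
ΔV = 20.2846 − 17.4 = 2.8846 m/s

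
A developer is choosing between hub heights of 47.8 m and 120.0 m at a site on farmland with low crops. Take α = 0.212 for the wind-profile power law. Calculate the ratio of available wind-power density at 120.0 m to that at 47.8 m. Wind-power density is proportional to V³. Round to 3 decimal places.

1.796

Speed ratio: V_B/V_A = (z_B/z_A)^α = (120.0/47.8)^0.212 = (2.5105)^0.212 = 1.21548
Power-density ratio: P_B/P_A = (V_B/V_A)³ = (1.21548)³ = 1.79574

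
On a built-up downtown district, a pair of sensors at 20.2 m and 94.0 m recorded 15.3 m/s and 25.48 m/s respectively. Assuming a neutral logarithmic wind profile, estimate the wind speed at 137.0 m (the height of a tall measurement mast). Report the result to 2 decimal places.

Log law: V ∝ ln(z/z₀). From the pair, with r = V₁/V₂ = 0.60047,
ln z₀ = (ln z₁ − r·ln z₂)/(1 − r) = (3.0057 − 0.60047×4.5433)/0.39953 = 0.6947 → z₀ = 2.003 m
V₃ = V₁ · ln(z₃/z₀)/ln(z₁/z₀) = 15.3 × 4.2252/2.3109 = 27.9739 m/s

27.97 m/s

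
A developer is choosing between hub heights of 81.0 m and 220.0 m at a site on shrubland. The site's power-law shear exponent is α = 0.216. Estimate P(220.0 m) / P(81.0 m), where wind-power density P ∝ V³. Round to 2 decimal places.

Speed ratio: V_B/V_A = (z_B/z_A)^α = (220.0/81.0)^0.216 = (2.7160)^0.216 = 1.24088
Power-density ratio: P_B/P_A = (V_B/V_A)³ = (1.24088)³ = 1.91070

1.91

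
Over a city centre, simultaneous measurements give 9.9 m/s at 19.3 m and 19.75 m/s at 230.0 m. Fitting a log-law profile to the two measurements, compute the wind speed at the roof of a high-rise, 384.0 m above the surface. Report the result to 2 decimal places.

Log law: V ∝ ln(z/z₀). From the pair, with r = V₁/V₂ = 0.50127,
ln z₀ = (ln z₁ − r·ln z₂)/(1 − r) = (2.9601 − 0.50127×5.4381)/0.49873 = 0.4696 → z₀ = 1.599 m
V₃ = V₁ · ln(z₃/z₀)/ln(z₁/z₀) = 9.9 × 5.4811/2.4906 = 21.7874 m/s

21.79 m/s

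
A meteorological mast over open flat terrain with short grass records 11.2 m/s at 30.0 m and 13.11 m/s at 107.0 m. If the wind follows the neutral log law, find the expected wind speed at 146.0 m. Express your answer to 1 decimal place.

13.6 m/s

Log law: V ∝ ln(z/z₀). From the pair, with r = V₁/V₂ = 0.85431,
ln z₀ = (ln z₁ − r·ln z₂)/(1 − r) = (3.4012 − 0.85431×4.6728)/0.14569 = -4.0555 → z₀ = 0.01733 m
V₃ = V₁ · ln(z₃/z₀)/ln(z₁/z₀) = 11.2 × 9.0391/7.4567 = 13.5768 m/s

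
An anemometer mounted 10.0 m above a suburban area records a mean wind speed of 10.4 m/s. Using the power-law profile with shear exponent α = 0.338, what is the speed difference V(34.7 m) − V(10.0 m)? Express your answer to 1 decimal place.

Power law: V₂ = V₁ · (z₂/z₁)^α = 10.4 × (3.4700)^0.338 = 15.8367 m/s
ΔV = 15.8367 − 10.4 = 5.4367 m/s

5.4 m/s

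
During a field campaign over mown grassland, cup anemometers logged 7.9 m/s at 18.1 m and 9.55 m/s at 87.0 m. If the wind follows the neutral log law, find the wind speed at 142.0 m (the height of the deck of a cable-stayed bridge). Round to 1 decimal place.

10.1 m/s

Log law: V ∝ ln(z/z₀). From the pair, with r = V₁/V₂ = 0.82723,
ln z₀ = (ln z₁ − r·ln z₂)/(1 − r) = (2.8959 − 0.82723×4.4659)/0.17277 = -4.6210 → z₀ = 0.009843 m
V₃ = V₁ · ln(z₃/z₀)/ln(z₁/z₀) = 7.9 × 9.5769/7.5170 = 10.0649 m/s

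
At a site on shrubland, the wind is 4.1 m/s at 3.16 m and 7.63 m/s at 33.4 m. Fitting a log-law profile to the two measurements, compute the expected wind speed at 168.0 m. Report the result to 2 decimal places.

Log law: V ∝ ln(z/z₀). From the pair, with r = V₁/V₂ = 0.53735,
ln z₀ = (ln z₁ − r·ln z₂)/(1 − r) = (1.1506 − 0.53735×3.5086)/0.46265 = -1.5882 → z₀ = 0.2043 m
V₃ = V₁ · ln(z₃/z₀)/ln(z₁/z₀) = 4.1 × 6.7121/2.7387 = 10.0483 m/s

10.05 m/s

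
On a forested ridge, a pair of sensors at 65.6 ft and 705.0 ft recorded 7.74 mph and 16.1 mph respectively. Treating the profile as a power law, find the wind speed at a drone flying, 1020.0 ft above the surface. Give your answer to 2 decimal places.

First find α: α = ln(V₂/V₁)/ln(z₂/z₁) = ln(16.1/7.74)/ln(705.0/65.6) = 0.73242/2.37462 = 0.3084
Extrapolate from 705.0 ft to 1020.0 ft: V₃ = 16.1 × (1020.0/705.0)^0.3084 = 16.1 × 1.1207 = 18.0427 mph

18.04 mph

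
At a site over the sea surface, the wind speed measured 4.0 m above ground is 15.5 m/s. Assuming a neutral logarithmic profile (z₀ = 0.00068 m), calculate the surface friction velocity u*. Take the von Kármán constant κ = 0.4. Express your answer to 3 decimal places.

Log law: V(z) = (u*/κ) · ln(z/z₀) ⇒ u* = κ · V / ln(z/z₀)
u* = 0.4 × 15.5 / ln(4.0/0.00068) = 0.4 × 15.5 / 8.6797
   = 6.2000 / 8.6797 = 0.7143 m/s

u* ≈ 0.714 m/s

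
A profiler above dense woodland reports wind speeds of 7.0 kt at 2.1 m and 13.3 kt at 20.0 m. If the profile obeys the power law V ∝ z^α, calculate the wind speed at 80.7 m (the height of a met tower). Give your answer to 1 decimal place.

19.8 kt

First find α: α = ln(V₂/V₁)/ln(z₂/z₁) = ln(13.3/7.0)/ln(20.0/2.1) = 0.64185/2.25379 = 0.2848
Extrapolate from 20.0 m to 80.7 m: V₃ = 13.3 × (80.7/20.0)^0.2848 = 13.3 × 1.4878 = 19.7874 kt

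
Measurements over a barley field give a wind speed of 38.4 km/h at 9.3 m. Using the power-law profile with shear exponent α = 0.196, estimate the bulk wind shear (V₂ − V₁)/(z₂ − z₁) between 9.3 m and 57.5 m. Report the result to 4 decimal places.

0.3419 km/h/m

Power law: V₂ = V₁ · (z₂/z₁)^α = 38.4 × (6.1828)^0.196 = 54.8787 km/h
ΔV/Δz = (54.8787 − 38.4)/(57.5 − 9.3) = 16.4787/48.2000 = 0.34188 km/h/m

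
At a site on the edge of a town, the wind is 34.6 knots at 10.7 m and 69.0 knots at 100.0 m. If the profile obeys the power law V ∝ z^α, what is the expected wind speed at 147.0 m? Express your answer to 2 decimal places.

77.72 knots

First find α: α = ln(V₂/V₁)/ln(z₂/z₁) = ln(69.0/34.6)/ln(100.0/10.7) = 0.69025/2.23493 = 0.3088
Extrapolate from 100.0 m to 147.0 m: V₃ = 69.0 × (147.0/100.0)^0.3088 = 69.0 × 1.1264 = 77.7186 knots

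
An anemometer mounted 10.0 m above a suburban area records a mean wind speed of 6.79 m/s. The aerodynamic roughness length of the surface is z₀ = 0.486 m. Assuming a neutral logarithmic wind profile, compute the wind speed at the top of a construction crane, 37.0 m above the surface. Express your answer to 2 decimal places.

9.73 m/s

Log law: V(z) ∝ ln(z/z₀), so V₂/V₁ = ln(z₂/z₀) / ln(z₁/z₀).
ln(37.0/0.486) = 4.3325, ln(10.0/0.486) = 3.0241
V₂ = 6.79 × 4.3325/3.0241 = 6.79 × 1.4326 = 9.7276 m/s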